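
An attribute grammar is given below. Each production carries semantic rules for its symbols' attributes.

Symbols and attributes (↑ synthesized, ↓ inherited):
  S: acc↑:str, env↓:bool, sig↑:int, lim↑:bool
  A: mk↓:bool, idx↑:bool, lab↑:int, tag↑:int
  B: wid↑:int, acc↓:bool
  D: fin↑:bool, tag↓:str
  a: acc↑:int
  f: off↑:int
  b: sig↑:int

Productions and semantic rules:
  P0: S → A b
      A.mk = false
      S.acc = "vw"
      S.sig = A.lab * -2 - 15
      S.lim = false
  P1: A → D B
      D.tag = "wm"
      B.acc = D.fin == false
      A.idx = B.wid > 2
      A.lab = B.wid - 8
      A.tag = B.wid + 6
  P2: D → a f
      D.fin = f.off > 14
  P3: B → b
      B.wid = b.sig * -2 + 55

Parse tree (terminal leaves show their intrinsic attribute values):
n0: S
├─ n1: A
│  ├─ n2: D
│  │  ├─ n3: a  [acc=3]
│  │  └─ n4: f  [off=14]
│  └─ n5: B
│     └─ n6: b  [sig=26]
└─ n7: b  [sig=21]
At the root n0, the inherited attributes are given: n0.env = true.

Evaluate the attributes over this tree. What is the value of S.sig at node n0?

1. n0.env = true  [given at root]
2. n1.mk = false  [false]
3. n2.tag = "wm"  ["wm"]
4. n3.acc = 3  [terminal]
5. n4.off = 14  [terminal]
6. n2.fin = false  [f.off > 14]
7. n5.acc = true  [D.fin == false]
8. n6.sig = 26  [terminal]
9. n5.wid = 3  [b.sig * -2 + 55]
10. n1.idx = true  [B.wid > 2]
11. n1.lab = -5  [B.wid - 8]
12. n1.tag = 9  [B.wid + 6]
13. n7.sig = 21  [terminal]
14. n0.acc = "vw"  ["vw"]
15. n0.sig = -5  [A.lab * -2 - 15]
16. n0.lim = false  [false]

-5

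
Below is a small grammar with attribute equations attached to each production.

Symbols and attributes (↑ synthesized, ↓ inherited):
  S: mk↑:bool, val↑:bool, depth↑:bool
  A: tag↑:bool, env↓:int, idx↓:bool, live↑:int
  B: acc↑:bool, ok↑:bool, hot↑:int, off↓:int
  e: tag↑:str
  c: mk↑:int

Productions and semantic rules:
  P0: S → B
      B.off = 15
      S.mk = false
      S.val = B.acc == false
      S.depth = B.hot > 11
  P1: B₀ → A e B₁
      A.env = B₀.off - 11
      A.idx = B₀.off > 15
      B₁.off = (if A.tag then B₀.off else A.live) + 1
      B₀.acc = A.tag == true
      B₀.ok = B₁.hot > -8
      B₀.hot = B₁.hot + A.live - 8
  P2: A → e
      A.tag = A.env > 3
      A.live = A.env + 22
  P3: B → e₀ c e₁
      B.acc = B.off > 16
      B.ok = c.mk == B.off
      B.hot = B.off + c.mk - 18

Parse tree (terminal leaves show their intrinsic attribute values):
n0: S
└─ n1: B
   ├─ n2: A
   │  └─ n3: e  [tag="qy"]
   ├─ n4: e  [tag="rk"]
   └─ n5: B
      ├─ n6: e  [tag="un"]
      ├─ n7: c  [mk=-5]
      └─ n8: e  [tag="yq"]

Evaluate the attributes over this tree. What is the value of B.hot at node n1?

11

1. n1.off = 15  [15]
2. n2.env = 4  [B₀.off - 11]
3. n2.idx = false  [B₀.off > 15]
4. n3.tag = "qy"  [terminal]
5. n2.tag = true  [A.env > 3]
6. n2.live = 26  [A.env + 22]
7. n4.tag = "rk"  [terminal]
8. n5.off = 16  [(if A.tag then B₀.off else A.live) + 1]
9. n6.tag = "un"  [terminal]
10. n7.mk = -5  [terminal]
11. n8.tag = "yq"  [terminal]
12. n5.acc = false  [B.off > 16]
13. n5.ok = false  [c.mk == B.off]
14. n5.hot = -7  [B.off + c.mk - 18]
15. n1.acc = true  [A.tag == true]
16. n1.ok = true  [B₁.hot > -8]
17. n1.hot = 11  [B₁.hot + A.live - 8]
18. n0.mk = false  [false]
19. n0.val = false  [B.acc == false]
20. n0.depth = false  [B.hot > 11]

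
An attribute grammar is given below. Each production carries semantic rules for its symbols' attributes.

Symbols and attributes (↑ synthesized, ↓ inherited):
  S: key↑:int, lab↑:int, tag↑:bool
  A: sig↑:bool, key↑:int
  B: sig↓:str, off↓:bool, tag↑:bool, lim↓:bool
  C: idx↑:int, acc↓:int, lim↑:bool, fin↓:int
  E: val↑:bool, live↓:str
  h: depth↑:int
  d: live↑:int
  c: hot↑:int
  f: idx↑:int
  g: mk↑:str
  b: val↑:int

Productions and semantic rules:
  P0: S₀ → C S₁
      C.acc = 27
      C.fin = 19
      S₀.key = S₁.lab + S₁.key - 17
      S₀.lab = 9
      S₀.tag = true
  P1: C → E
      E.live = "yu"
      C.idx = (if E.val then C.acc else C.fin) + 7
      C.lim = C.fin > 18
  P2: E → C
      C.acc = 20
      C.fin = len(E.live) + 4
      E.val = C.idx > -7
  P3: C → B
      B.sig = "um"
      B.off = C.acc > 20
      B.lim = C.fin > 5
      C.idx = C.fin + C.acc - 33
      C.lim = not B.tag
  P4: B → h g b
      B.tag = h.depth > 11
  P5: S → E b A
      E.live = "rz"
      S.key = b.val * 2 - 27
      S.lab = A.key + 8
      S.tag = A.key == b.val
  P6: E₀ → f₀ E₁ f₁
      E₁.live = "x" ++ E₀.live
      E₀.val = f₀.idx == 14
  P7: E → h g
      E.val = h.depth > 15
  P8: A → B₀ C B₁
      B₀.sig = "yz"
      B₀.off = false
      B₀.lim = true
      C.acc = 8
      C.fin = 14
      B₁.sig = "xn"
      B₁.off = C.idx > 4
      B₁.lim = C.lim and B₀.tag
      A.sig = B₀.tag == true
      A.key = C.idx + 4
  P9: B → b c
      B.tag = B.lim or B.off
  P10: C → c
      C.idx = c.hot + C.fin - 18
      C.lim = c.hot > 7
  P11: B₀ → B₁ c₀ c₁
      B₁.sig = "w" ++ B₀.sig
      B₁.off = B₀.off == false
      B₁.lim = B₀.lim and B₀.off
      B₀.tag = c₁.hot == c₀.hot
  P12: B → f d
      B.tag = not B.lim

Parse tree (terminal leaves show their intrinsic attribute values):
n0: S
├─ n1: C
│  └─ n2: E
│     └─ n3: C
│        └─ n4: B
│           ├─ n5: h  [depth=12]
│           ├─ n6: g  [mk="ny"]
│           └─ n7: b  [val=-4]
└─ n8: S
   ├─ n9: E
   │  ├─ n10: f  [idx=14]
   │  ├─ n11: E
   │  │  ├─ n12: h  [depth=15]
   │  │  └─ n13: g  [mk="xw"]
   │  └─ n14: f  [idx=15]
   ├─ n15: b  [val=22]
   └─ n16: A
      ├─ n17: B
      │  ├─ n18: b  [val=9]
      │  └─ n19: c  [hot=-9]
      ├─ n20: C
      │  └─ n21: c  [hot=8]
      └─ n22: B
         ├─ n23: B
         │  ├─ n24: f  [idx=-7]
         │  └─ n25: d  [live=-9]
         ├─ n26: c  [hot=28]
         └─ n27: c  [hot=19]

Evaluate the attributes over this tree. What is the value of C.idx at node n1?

26

1. n1.acc = 27  [27]
2. n1.fin = 19  [19]
3. n2.live = "yu"  ["yu"]
4. n3.acc = 20  [20]
5. n3.fin = 6  [len(E.live) + 4]
6. n4.sig = "um"  ["um"]
7. n4.off = false  [C.acc > 20]
8. n4.lim = true  [C.fin > 5]
9. n5.depth = 12  [terminal]
10. n6.mk = "ny"  [terminal]
11. n7.val = -4  [terminal]
12. n4.tag = true  [h.depth > 11]
13. n3.idx = -7  [C.fin + C.acc - 33]
14. n3.lim = false  [not B.tag]
15. n2.val = false  [C.idx > -7]
16. n1.idx = 26  [(if E.val then C.acc else C.fin) + 7]
17. n1.lim = true  [C.fin > 18]
18. n9.live = "rz"  ["rz"]
19. n10.idx = 14  [terminal]
20. n11.live = "xrz"  ["x" ++ E₀.live]
21. n12.depth = 15  [terminal]
22. n13.mk = "xw"  [terminal]
23. n11.val = false  [h.depth > 15]
24. n14.idx = 15  [terminal]
25. n9.val = true  [f₀.idx == 14]
26. n15.val = 22  [terminal]
27. n17.sig = "yz"  ["yz"]
28. n17.off = false  [false]
29. n17.lim = true  [true]
30. n18.val = 9  [terminal]
31. n19.hot = -9  [terminal]
32. n17.tag = true  [B.lim or B.off]
33. n20.acc = 8  [8]
34. n20.fin = 14  [14]
35. n21.hot = 8  [terminal]
36. n20.idx = 4  [c.hot + C.fin - 18]
37. n20.lim = true  [c.hot > 7]
38. n22.sig = "xn"  ["xn"]
39. n22.off = false  [C.idx > 4]
40. n22.lim = true  [C.lim and B₀.tag]
41. n23.sig = "wxn"  ["w" ++ B₀.sig]
42. n23.off = true  [B₀.off == false]
43. n23.lim = false  [B₀.lim and B₀.off]
44. n24.idx = -7  [terminal]
45. n25.live = -9  [terminal]
46. n23.tag = true  [not B.lim]
47. n26.hot = 28  [terminal]
48. n27.hot = 19  [terminal]
49. n22.tag = false  [c₁.hot == c₀.hot]
50. n16.sig = true  [B₀.tag == true]
51. n16.key = 8  [C.idx + 4]
52. n8.key = 17  [b.val * 2 - 27]
53. n8.lab = 16  [A.key + 8]
54. n8.tag = false  [A.key == b.val]
55. n0.key = 16  [S₁.lab + S₁.key - 17]
56. n0.lab = 9  [9]
57. n0.tag = true  [true]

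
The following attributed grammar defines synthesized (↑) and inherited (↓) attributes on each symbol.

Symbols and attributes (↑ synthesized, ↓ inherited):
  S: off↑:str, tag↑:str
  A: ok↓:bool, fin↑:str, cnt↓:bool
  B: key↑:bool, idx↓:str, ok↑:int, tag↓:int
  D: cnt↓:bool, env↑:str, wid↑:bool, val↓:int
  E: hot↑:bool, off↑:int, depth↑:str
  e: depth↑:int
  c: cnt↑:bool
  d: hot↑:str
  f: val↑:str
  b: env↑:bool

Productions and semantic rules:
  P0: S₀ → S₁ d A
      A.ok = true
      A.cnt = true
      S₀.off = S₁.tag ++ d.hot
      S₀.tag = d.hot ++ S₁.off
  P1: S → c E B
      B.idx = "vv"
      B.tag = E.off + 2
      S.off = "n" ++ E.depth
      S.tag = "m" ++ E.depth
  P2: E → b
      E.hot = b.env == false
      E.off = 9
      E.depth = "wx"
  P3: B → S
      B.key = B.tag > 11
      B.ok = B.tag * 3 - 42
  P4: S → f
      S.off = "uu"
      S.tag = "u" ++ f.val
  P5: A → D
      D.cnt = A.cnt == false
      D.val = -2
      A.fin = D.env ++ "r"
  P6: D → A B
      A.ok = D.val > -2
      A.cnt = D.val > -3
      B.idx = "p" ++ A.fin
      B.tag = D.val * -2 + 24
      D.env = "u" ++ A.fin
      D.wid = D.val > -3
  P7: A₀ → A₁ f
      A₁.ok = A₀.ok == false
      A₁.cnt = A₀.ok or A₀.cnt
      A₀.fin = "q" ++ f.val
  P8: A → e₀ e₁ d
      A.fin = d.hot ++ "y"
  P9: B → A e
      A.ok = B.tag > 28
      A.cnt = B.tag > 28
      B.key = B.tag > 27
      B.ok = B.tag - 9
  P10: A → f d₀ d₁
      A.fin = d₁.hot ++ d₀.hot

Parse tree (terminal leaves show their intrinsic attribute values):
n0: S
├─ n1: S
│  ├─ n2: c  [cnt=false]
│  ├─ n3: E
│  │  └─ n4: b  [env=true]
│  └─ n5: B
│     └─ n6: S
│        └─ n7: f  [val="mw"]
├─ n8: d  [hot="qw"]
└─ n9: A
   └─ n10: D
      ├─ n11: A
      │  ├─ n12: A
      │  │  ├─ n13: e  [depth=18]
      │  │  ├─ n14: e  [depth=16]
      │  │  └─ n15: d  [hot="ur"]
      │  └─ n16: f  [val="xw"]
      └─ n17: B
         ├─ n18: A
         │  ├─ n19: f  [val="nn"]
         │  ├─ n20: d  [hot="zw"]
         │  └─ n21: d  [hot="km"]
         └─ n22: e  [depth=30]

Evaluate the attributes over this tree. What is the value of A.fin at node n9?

1. n2.cnt = false  [terminal]
2. n4.env = true  [terminal]
3. n3.hot = false  [b.env == false]
4. n3.off = 9  [9]
5. n3.depth = "wx"  ["wx"]
6. n5.idx = "vv"  ["vv"]
7. n5.tag = 11  [E.off + 2]
8. n7.val = "mw"  [terminal]
9. n6.off = "uu"  ["uu"]
10. n6.tag = "umw"  ["u" ++ f.val]
11. n5.key = false  [B.tag > 11]
12. n5.ok = -9  [B.tag * 3 - 42]
13. n1.off = "nwx"  ["n" ++ E.depth]
14. n1.tag = "mwx"  ["m" ++ E.depth]
15. n8.hot = "qw"  [terminal]
16. n9.ok = true  [true]
17. n9.cnt = true  [true]
18. n10.cnt = false  [A.cnt == false]
19. n10.val = -2  [-2]
20. n11.ok = false  [D.val > -2]
21. n11.cnt = true  [D.val > -3]
22. n12.ok = true  [A₀.ok == false]
23. n12.cnt = true  [A₀.ok or A₀.cnt]
24. n13.depth = 18  [terminal]
25. n14.depth = 16  [terminal]
26. n15.hot = "ur"  [terminal]
27. n12.fin = "ury"  [d.hot ++ "y"]
28. n16.val = "xw"  [terminal]
29. n11.fin = "qxw"  ["q" ++ f.val]
30. n17.idx = "pqxw"  ["p" ++ A.fin]
31. n17.tag = 28  [D.val * -2 + 24]
32. n18.ok = false  [B.tag > 28]
33. n18.cnt = false  [B.tag > 28]
34. n19.val = "nn"  [terminal]
35. n20.hot = "zw"  [terminal]
36. n21.hot = "km"  [terminal]
37. n18.fin = "kmzw"  [d₁.hot ++ d₀.hot]
38. n22.depth = 30  [terminal]
39. n17.key = true  [B.tag > 27]
40. n17.ok = 19  [B.tag - 9]
41. n10.env = "uqxw"  ["u" ++ A.fin]
42. n10.wid = true  [D.val > -3]
43. n9.fin = "uqxwr"  [D.env ++ "r"]
44. n0.off = "mwxqw"  [S₁.tag ++ d.hot]
45. n0.tag = "qwnwx"  [d.hot ++ S₁.off]

"uqxwr"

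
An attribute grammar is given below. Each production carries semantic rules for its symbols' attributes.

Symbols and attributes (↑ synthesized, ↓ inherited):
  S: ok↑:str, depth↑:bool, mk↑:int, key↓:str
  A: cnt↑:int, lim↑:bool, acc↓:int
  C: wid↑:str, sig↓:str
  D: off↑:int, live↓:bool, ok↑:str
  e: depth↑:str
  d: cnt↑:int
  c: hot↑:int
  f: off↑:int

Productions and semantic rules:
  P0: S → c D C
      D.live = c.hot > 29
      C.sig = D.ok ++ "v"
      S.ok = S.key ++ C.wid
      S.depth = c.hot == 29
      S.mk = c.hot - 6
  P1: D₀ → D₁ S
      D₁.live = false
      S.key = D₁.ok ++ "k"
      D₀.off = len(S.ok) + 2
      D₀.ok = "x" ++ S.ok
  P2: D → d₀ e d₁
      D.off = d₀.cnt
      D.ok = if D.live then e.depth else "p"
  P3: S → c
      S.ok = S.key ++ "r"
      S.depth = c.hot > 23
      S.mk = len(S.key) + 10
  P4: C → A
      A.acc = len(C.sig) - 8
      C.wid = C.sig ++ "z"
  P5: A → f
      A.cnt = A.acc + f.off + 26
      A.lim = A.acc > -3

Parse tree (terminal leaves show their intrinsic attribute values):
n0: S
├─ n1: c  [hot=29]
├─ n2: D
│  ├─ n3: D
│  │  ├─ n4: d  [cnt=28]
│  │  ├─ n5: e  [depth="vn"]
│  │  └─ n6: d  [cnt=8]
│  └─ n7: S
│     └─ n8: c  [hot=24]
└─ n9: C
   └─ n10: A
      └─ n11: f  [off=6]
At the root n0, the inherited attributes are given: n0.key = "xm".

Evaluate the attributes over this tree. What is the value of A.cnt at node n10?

29

1. n0.key = "xm"  [given at root]
2. n1.hot = 29  [terminal]
3. n2.live = false  [c.hot > 29]
4. n3.live = false  [false]
5. n4.cnt = 28  [terminal]
6. n5.depth = "vn"  [terminal]
7. n6.cnt = 8  [terminal]
8. n3.off = 28  [d₀.cnt]
9. n3.ok = "p"  [if D.live then e.depth else "p"]
10. n7.key = "pk"  [D₁.ok ++ "k"]
11. n8.hot = 24  [terminal]
12. n7.ok = "pkr"  [S.key ++ "r"]
13. n7.depth = true  [c.hot > 23]
14. n7.mk = 12  [len(S.key) + 10]
15. n2.off = 5  [len(S.ok) + 2]
16. n2.ok = "xpkr"  ["x" ++ S.ok]
17. n9.sig = "xpkrv"  [D.ok ++ "v"]
18. n10.acc = -3  [len(C.sig) - 8]
19. n11.off = 6  [terminal]
20. n10.cnt = 29  [A.acc + f.off + 26]
21. n10.lim = false  [A.acc > -3]
22. n9.wid = "xpkrvz"  [C.sig ++ "z"]
23. n0.ok = "xmxpkrvz"  [S.key ++ C.wid]
24. n0.depth = true  [c.hot == 29]
25. n0.mk = 23  [c.hot - 6]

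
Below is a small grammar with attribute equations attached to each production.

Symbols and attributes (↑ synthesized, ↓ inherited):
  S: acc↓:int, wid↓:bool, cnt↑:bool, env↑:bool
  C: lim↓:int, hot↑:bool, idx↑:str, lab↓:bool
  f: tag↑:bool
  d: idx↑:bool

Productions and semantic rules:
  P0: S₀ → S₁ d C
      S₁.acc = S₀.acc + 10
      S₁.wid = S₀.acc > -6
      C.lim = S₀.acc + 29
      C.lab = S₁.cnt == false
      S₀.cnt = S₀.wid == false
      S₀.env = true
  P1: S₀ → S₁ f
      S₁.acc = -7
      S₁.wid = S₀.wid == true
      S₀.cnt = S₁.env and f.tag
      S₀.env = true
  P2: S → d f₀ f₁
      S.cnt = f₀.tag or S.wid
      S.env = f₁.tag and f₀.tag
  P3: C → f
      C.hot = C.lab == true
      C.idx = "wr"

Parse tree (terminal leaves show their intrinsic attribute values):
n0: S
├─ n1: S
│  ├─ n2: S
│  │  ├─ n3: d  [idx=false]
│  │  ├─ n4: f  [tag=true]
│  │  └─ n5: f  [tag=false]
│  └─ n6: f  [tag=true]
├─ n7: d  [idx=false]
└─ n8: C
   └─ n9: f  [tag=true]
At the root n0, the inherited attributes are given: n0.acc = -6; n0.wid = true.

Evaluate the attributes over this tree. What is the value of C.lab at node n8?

1. n0.acc = -6  [given at root]
2. n0.wid = true  [given at root]
3. n1.acc = 4  [S₀.acc + 10]
4. n1.wid = false  [S₀.acc > -6]
5. n2.acc = -7  [-7]
6. n2.wid = false  [S₀.wid == true]
7. n3.idx = false  [terminal]
8. n4.tag = true  [terminal]
9. n5.tag = false  [terminal]
10. n2.cnt = true  [f₀.tag or S.wid]
11. n2.env = false  [f₁.tag and f₀.tag]
12. n6.tag = true  [terminal]
13. n1.cnt = false  [S₁.env and f.tag]
14. n1.env = true  [true]
15. n7.idx = false  [terminal]
16. n8.lim = 23  [S₀.acc + 29]
17. n8.lab = true  [S₁.cnt == false]
18. n9.tag = true  [terminal]
19. n8.hot = true  [C.lab == true]
20. n8.idx = "wr"  ["wr"]
21. n0.cnt = false  [S₀.wid == false]
22. n0.env = true  [true]

true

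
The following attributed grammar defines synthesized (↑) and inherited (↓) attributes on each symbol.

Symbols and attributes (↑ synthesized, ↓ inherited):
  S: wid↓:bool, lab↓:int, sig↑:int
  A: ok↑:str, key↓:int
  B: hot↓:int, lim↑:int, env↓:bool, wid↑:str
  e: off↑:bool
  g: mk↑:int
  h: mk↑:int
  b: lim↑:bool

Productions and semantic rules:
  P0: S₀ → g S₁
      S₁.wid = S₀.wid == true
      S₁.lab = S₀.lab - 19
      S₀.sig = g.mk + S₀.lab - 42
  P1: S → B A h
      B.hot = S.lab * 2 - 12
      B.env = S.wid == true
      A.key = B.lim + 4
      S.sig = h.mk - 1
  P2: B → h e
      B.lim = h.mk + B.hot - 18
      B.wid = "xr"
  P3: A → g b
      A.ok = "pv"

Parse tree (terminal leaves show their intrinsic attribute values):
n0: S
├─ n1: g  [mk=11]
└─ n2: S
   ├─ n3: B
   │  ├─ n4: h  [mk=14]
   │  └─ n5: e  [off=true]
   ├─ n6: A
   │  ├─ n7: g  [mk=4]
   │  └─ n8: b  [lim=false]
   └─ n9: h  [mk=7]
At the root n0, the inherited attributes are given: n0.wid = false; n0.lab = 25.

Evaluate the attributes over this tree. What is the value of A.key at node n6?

0

1. n0.wid = false  [given at root]
2. n0.lab = 25  [given at root]
3. n1.mk = 11  [terminal]
4. n2.wid = false  [S₀.wid == true]
5. n2.lab = 6  [S₀.lab - 19]
6. n3.hot = 0  [S.lab * 2 - 12]
7. n3.env = false  [S.wid == true]
8. n4.mk = 14  [terminal]
9. n5.off = true  [terminal]
10. n3.lim = -4  [h.mk + B.hot - 18]
11. n3.wid = "xr"  ["xr"]
12. n6.key = 0  [B.lim + 4]
13. n7.mk = 4  [terminal]
14. n8.lim = false  [terminal]
15. n6.ok = "pv"  ["pv"]
16. n9.mk = 7  [terminal]
17. n2.sig = 6  [h.mk - 1]
18. n0.sig = -6  [g.mk + S₀.lab - 42]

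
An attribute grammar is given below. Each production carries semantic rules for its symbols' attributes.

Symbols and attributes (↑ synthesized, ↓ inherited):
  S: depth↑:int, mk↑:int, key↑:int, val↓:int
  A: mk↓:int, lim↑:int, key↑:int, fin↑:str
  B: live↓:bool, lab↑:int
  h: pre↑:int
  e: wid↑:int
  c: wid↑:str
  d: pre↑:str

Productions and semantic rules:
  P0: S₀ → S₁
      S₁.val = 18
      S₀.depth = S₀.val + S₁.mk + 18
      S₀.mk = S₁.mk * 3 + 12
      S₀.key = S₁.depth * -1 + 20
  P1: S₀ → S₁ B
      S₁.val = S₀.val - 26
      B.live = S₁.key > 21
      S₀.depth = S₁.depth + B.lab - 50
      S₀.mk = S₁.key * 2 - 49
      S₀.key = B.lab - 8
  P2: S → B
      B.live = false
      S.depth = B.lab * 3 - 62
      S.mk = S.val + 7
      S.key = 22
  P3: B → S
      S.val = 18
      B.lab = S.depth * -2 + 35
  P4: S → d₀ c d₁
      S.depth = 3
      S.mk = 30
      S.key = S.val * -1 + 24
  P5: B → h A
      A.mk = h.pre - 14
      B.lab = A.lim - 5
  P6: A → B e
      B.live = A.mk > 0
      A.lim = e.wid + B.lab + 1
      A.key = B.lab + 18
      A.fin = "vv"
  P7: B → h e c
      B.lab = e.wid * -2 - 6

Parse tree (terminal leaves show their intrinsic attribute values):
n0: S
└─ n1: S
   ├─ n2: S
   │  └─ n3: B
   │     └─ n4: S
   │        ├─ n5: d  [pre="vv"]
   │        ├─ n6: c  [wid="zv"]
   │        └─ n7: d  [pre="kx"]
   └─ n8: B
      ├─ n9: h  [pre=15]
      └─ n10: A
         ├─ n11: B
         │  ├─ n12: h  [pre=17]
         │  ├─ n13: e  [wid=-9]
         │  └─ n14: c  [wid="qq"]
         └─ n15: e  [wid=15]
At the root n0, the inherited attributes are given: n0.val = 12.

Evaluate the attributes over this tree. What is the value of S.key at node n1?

1. n0.val = 12  [given at root]
2. n1.val = 18  [18]
3. n2.val = -8  [S₀.val - 26]
4. n3.live = false  [false]
5. n4.val = 18  [18]
6. n5.pre = "vv"  [terminal]
7. n6.wid = "zv"  [terminal]
8. n7.pre = "kx"  [terminal]
9. n4.depth = 3  [3]
10. n4.mk = 30  [30]
11. n4.key = 6  [S.val * -1 + 24]
12. n3.lab = 29  [S.depth * -2 + 35]
13. n2.depth = 25  [B.lab * 3 - 62]
14. n2.mk = -1  [S.val + 7]
15. n2.key = 22  [22]
16. n8.live = true  [S₁.key > 21]
17. n9.pre = 15  [terminal]
18. n10.mk = 1  [h.pre - 14]
19. n11.live = true  [A.mk > 0]
20. n12.pre = 17  [terminal]
21. n13.wid = -9  [terminal]
22. n14.wid = "qq"  [terminal]
23. n11.lab = 12  [e.wid * -2 - 6]
24. n15.wid = 15  [terminal]
25. n10.lim = 28  [e.wid + B.lab + 1]
26. n10.key = 30  [B.lab + 18]
27. n10.fin = "vv"  ["vv"]
28. n8.lab = 23  [A.lim - 5]
29. n1.depth = -2  [S₁.depth + B.lab - 50]
30. n1.mk = -5  [S₁.key * 2 - 49]
31. n1.key = 15  [B.lab - 8]
32. n0.depth = 25  [S₀.val + S₁.mk + 18]
33. n0.mk = -3  [S₁.mk * 3 + 12]
34. n0.key = 22  [S₁.depth * -1 + 20]

15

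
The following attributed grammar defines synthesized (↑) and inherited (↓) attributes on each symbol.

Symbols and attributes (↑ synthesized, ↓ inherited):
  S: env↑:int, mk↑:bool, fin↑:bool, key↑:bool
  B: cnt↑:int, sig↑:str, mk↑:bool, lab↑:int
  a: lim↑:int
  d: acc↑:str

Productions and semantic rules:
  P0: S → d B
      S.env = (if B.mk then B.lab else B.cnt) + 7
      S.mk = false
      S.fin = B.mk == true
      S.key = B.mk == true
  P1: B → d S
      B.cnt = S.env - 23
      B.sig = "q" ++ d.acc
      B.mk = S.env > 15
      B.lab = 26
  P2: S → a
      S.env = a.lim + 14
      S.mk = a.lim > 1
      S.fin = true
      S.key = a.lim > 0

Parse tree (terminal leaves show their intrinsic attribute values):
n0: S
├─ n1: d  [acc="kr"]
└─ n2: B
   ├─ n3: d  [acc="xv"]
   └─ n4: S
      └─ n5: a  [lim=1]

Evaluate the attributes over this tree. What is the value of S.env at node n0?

-1

1. n1.acc = "kr"  [terminal]
2. n3.acc = "xv"  [terminal]
3. n5.lim = 1  [terminal]
4. n4.env = 15  [a.lim + 14]
5. n4.mk = false  [a.lim > 1]
6. n4.fin = true  [true]
7. n4.key = true  [a.lim > 0]
8. n2.cnt = -8  [S.env - 23]
9. n2.sig = "qxv"  ["q" ++ d.acc]
10. n2.mk = false  [S.env > 15]
11. n2.lab = 26  [26]
12. n0.env = -1  [(if B.mk then B.lab else B.cnt) + 7]
13. n0.mk = false  [false]
14. n0.fin = false  [B.mk == true]
15. n0.key = false  [B.mk == true]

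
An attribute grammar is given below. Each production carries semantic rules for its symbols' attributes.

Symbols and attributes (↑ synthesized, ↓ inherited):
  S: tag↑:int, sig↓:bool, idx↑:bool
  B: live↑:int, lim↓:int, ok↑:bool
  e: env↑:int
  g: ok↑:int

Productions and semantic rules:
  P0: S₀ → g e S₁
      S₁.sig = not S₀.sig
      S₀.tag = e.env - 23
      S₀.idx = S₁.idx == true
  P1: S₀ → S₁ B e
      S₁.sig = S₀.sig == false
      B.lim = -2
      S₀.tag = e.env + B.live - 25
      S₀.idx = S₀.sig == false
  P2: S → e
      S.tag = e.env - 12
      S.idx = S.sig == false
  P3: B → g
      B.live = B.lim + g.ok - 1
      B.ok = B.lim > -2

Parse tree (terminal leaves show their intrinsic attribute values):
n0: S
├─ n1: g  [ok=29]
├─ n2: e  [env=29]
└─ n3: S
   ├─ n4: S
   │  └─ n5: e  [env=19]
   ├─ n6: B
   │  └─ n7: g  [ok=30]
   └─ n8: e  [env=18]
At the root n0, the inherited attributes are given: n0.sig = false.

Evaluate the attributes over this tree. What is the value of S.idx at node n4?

true

1. n0.sig = false  [given at root]
2. n1.ok = 29  [terminal]
3. n2.env = 29  [terminal]
4. n3.sig = true  [not S₀.sig]
5. n4.sig = false  [S₀.sig == false]
6. n5.env = 19  [terminal]
7. n4.tag = 7  [e.env - 12]
8. n4.idx = true  [S.sig == false]
9. n6.lim = -2  [-2]
10. n7.ok = 30  [terminal]
11. n6.live = 27  [B.lim + g.ok - 1]
12. n6.ok = false  [B.lim > -2]
13. n8.env = 18  [terminal]
14. n3.tag = 20  [e.env + B.live - 25]
15. n3.idx = false  [S₀.sig == false]
16. n0.tag = 6  [e.env - 23]
17. n0.idx = false  [S₁.idx == true]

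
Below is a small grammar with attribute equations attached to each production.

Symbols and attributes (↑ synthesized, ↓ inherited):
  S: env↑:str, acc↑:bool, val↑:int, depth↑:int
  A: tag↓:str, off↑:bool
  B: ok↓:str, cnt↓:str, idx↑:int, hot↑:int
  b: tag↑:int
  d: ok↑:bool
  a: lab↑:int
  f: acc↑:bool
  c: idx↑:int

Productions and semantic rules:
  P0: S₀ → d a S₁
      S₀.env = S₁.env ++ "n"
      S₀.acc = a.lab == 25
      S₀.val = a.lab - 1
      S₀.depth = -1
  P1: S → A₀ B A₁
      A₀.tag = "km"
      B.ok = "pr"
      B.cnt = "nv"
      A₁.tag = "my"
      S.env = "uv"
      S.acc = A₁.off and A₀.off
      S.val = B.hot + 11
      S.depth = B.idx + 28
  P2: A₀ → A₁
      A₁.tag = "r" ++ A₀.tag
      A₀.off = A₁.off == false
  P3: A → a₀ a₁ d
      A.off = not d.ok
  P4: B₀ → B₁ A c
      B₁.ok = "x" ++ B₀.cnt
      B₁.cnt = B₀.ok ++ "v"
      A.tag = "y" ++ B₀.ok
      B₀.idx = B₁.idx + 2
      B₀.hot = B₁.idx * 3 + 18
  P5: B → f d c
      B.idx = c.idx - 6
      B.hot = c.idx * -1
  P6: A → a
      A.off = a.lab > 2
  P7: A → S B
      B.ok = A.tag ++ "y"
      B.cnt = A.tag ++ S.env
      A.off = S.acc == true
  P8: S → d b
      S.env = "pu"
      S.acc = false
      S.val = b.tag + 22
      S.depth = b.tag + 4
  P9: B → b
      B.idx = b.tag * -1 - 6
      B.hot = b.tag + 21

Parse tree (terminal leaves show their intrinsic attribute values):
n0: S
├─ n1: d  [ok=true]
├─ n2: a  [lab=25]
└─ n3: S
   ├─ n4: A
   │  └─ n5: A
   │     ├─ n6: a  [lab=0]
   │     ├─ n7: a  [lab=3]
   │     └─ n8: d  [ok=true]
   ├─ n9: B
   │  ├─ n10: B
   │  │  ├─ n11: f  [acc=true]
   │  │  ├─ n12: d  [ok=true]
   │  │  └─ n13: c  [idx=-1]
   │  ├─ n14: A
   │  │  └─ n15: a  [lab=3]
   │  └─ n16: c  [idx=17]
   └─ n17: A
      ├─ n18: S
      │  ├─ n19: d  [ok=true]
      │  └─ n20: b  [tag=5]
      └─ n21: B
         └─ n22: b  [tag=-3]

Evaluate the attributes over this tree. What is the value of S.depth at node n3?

1. n1.ok = true  [terminal]
2. n2.lab = 25  [terminal]
3. n4.tag = "km"  ["km"]
4. n5.tag = "rkm"  ["r" ++ A₀.tag]
5. n6.lab = 0  [terminal]
6. n7.lab = 3  [terminal]
7. n8.ok = true  [terminal]
8. n5.off = false  [not d.ok]
9. n4.off = true  [A₁.off == false]
10. n9.ok = "pr"  ["pr"]
11. n9.cnt = "nv"  ["nv"]
12. n10.ok = "xnv"  ["x" ++ B₀.cnt]
13. n10.cnt = "prv"  [B₀.ok ++ "v"]
14. n11.acc = true  [terminal]
15. n12.ok = true  [terminal]
16. n13.idx = -1  [terminal]
17. n10.idx = -7  [c.idx - 6]
18. n10.hot = 1  [c.idx * -1]
19. n14.tag = "ypr"  ["y" ++ B₀.ok]
20. n15.lab = 3  [terminal]
21. n14.off = true  [a.lab > 2]
22. n16.idx = 17  [terminal]
23. n9.idx = -5  [B₁.idx + 2]
24. n9.hot = -3  [B₁.idx * 3 + 18]
25. n17.tag = "my"  ["my"]
26. n19.ok = true  [terminal]
27. n20.tag = 5  [terminal]
28. n18.env = "pu"  ["pu"]
29. n18.acc = false  [false]
30. n18.val = 27  [b.tag + 22]
31. n18.depth = 9  [b.tag + 4]
32. n21.ok = "myy"  [A.tag ++ "y"]
33. n21.cnt = "mypu"  [A.tag ++ S.env]
34. n22.tag = -3  [terminal]
35. n21.idx = -3  [b.tag * -1 - 6]
36. n21.hot = 18  [b.tag + 21]
37. n17.off = false  [S.acc == true]
38. n3.env = "uv"  ["uv"]
39. n3.acc = false  [A₁.off and A₀.off]
40. n3.val = 8  [B.hot + 11]
41. n3.depth = 23  [B.idx + 28]
42. n0.env = "uvn"  [S₁.env ++ "n"]
43. n0.acc = true  [a.lab == 25]
44. n0.val = 24  [a.lab - 1]
45. n0.depth = -1  [-1]

23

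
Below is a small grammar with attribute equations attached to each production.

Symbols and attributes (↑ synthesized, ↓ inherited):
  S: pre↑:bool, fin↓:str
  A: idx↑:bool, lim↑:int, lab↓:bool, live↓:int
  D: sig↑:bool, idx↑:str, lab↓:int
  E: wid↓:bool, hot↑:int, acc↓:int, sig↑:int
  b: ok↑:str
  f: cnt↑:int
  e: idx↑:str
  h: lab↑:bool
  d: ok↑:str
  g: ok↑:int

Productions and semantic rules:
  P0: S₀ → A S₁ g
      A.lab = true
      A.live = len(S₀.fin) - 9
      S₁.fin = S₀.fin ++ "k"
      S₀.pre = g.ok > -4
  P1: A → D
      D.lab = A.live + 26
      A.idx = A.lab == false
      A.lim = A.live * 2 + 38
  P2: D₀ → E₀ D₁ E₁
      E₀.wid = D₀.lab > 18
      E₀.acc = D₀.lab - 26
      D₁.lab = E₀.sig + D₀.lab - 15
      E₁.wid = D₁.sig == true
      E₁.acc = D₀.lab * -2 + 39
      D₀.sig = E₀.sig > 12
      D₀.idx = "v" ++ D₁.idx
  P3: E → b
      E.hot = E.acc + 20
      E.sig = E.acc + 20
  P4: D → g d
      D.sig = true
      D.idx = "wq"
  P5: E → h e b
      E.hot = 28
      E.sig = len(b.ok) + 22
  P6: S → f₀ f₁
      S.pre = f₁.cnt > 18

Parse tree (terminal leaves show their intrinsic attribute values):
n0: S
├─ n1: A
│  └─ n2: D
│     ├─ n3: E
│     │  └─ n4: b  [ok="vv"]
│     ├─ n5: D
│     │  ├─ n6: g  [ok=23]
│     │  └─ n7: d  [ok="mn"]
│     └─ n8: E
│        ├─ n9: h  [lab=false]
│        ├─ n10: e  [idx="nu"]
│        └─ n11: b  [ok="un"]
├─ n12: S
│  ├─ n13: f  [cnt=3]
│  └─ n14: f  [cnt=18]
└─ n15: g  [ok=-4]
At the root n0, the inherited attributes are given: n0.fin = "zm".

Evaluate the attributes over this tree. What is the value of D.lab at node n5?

17

1. n0.fin = "zm"  [given at root]
2. n1.lab = true  [true]
3. n1.live = -7  [len(S₀.fin) - 9]
4. n2.lab = 19  [A.live + 26]
5. n3.wid = true  [D₀.lab > 18]
6. n3.acc = -7  [D₀.lab - 26]
7. n4.ok = "vv"  [terminal]
8. n3.hot = 13  [E.acc + 20]
9. n3.sig = 13  [E.acc + 20]
10. n5.lab = 17  [E₀.sig + D₀.lab - 15]
11. n6.ok = 23  [terminal]
12. n7.ok = "mn"  [terminal]
13. n5.sig = true  [true]
14. n5.idx = "wq"  ["wq"]
15. n8.wid = true  [D₁.sig == true]
16. n8.acc = 1  [D₀.lab * -2 + 39]
17. n9.lab = false  [terminal]
18. n10.idx = "nu"  [terminal]
19. n11.ok = "un"  [terminal]
20. n8.hot = 28  [28]
21. n8.sig = 24  [len(b.ok) + 22]
22. n2.sig = true  [E₀.sig > 12]
23. n2.idx = "vwq"  ["v" ++ D₁.idx]
24. n1.idx = false  [A.lab == false]
25. n1.lim = 24  [A.live * 2 + 38]
26. n12.fin = "zmk"  [S₀.fin ++ "k"]
27. n13.cnt = 3  [terminal]
28. n14.cnt = 18  [terminal]
29. n12.pre = false  [f₁.cnt > 18]
30. n15.ok = -4  [terminal]
31. n0.pre = false  [g.ok > -4]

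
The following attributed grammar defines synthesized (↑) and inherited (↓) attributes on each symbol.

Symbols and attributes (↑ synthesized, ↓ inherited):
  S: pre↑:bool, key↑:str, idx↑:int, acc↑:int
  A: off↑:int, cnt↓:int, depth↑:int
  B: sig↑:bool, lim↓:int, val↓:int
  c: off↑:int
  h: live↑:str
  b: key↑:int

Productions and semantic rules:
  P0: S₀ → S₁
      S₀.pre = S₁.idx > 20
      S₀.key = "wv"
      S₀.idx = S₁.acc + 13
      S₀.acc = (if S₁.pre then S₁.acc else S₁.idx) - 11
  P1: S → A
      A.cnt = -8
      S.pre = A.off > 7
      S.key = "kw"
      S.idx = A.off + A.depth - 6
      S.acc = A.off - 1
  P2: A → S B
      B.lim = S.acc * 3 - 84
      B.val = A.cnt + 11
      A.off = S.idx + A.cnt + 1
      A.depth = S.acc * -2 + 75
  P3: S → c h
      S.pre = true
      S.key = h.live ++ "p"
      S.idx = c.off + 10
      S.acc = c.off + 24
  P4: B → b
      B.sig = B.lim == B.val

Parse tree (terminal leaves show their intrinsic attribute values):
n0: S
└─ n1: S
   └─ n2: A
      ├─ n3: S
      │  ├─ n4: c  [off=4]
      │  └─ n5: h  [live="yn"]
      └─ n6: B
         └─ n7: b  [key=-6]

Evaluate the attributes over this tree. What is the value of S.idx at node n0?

1. n2.cnt = -8  [-8]
2. n4.off = 4  [terminal]
3. n5.live = "yn"  [terminal]
4. n3.pre = true  [true]
5. n3.key = "ynp"  [h.live ++ "p"]
6. n3.idx = 14  [c.off + 10]
7. n3.acc = 28  [c.off + 24]
8. n6.lim = 0  [S.acc * 3 - 84]
9. n6.val = 3  [A.cnt + 11]
10. n7.key = -6  [terminal]
11. n6.sig = false  [B.lim == B.val]
12. n2.off = 7  [S.idx + A.cnt + 1]
13. n2.depth = 19  [S.acc * -2 + 75]
14. n1.pre = false  [A.off > 7]
15. n1.key = "kw"  ["kw"]
16. n1.idx = 20  [A.off + A.depth - 6]
17. n1.acc = 6  [A.off - 1]
18. n0.pre = false  [S₁.idx > 20]
19. n0.key = "wv"  ["wv"]
20. n0.idx = 19  [S₁.acc + 13]
21. n0.acc = 9  [(if S₁.pre then S₁.acc else S₁.idx) - 11]

19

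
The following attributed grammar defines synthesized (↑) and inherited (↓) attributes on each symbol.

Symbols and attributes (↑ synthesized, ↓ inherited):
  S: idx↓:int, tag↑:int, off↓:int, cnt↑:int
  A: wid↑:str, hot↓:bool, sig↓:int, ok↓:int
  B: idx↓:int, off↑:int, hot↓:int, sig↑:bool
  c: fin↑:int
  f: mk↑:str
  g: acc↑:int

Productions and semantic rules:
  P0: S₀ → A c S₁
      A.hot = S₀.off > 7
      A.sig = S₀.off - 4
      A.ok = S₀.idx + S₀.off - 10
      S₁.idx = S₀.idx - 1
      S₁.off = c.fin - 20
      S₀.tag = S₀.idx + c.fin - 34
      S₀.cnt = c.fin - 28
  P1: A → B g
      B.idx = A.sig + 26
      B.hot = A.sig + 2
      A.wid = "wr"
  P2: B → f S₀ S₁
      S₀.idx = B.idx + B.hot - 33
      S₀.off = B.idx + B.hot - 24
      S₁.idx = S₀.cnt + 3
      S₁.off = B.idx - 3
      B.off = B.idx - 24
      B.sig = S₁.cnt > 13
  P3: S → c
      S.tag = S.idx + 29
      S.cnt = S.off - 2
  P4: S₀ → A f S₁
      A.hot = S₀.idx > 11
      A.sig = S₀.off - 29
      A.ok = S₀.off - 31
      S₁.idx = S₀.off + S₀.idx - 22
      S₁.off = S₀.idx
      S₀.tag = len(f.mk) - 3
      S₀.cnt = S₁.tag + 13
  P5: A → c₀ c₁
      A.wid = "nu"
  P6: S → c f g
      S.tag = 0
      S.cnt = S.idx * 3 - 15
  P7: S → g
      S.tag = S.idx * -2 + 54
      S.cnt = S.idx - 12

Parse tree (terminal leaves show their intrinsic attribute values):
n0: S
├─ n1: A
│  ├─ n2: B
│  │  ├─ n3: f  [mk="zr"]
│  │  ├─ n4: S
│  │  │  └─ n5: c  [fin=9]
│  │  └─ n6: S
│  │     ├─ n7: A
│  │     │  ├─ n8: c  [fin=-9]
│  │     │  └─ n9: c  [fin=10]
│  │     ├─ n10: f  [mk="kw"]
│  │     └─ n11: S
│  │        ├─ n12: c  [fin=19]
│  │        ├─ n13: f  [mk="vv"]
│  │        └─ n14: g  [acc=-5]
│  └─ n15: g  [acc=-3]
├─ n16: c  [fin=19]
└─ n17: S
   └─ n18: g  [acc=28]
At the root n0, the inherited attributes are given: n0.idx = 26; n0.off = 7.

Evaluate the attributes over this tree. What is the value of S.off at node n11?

11

1. n0.idx = 26  [given at root]
2. n0.off = 7  [given at root]
3. n1.hot = false  [S₀.off > 7]
4. n1.sig = 3  [S₀.off - 4]
5. n1.ok = 23  [S₀.idx + S₀.off - 10]
6. n2.idx = 29  [A.sig + 26]
7. n2.hot = 5  [A.sig + 2]
8. n3.mk = "zr"  [terminal]
9. n4.idx = 1  [B.idx + B.hot - 33]
10. n4.off = 10  [B.idx + B.hot - 24]
11. n5.fin = 9  [terminal]
12. n4.tag = 30  [S.idx + 29]
13. n4.cnt = 8  [S.off - 2]
14. n6.idx = 11  [S₀.cnt + 3]
15. n6.off = 26  [B.idx - 3]
16. n7.hot = false  [S₀.idx > 11]
17. n7.sig = -3  [S₀.off - 29]
18. n7.ok = -5  [S₀.off - 31]
19. n8.fin = -9  [terminal]
20. n9.fin = 10  [terminal]
21. n7.wid = "nu"  ["nu"]
22. n10.mk = "kw"  [terminal]
23. n11.idx = 15  [S₀.off + S₀.idx - 22]
24. n11.off = 11  [S₀.idx]
25. n12.fin = 19  [terminal]
26. n13.mk = "vv"  [terminal]
27. n14.acc = -5  [terminal]
28. n11.tag = 0  [0]
29. n11.cnt = 30  [S.idx * 3 - 15]
30. n6.tag = -1  [len(f.mk) - 3]
31. n6.cnt = 13  [S₁.tag + 13]
32. n2.off = 5  [B.idx - 24]
33. n2.sig = false  [S₁.cnt > 13]
34. n15.acc = -3  [terminal]
35. n1.wid = "wr"  ["wr"]
36. n16.fin = 19  [terminal]
37. n17.idx = 25  [S₀.idx - 1]
38. n17.off = -1  [c.fin - 20]
39. n18.acc = 28  [terminal]
40. n17.tag = 4  [S.idx * -2 + 54]
41. n17.cnt = 13  [S.idx - 12]
42. n0.tag = 11  [S₀.idx + c.fin - 34]
43. n0.cnt = -9  [c.fin - 28]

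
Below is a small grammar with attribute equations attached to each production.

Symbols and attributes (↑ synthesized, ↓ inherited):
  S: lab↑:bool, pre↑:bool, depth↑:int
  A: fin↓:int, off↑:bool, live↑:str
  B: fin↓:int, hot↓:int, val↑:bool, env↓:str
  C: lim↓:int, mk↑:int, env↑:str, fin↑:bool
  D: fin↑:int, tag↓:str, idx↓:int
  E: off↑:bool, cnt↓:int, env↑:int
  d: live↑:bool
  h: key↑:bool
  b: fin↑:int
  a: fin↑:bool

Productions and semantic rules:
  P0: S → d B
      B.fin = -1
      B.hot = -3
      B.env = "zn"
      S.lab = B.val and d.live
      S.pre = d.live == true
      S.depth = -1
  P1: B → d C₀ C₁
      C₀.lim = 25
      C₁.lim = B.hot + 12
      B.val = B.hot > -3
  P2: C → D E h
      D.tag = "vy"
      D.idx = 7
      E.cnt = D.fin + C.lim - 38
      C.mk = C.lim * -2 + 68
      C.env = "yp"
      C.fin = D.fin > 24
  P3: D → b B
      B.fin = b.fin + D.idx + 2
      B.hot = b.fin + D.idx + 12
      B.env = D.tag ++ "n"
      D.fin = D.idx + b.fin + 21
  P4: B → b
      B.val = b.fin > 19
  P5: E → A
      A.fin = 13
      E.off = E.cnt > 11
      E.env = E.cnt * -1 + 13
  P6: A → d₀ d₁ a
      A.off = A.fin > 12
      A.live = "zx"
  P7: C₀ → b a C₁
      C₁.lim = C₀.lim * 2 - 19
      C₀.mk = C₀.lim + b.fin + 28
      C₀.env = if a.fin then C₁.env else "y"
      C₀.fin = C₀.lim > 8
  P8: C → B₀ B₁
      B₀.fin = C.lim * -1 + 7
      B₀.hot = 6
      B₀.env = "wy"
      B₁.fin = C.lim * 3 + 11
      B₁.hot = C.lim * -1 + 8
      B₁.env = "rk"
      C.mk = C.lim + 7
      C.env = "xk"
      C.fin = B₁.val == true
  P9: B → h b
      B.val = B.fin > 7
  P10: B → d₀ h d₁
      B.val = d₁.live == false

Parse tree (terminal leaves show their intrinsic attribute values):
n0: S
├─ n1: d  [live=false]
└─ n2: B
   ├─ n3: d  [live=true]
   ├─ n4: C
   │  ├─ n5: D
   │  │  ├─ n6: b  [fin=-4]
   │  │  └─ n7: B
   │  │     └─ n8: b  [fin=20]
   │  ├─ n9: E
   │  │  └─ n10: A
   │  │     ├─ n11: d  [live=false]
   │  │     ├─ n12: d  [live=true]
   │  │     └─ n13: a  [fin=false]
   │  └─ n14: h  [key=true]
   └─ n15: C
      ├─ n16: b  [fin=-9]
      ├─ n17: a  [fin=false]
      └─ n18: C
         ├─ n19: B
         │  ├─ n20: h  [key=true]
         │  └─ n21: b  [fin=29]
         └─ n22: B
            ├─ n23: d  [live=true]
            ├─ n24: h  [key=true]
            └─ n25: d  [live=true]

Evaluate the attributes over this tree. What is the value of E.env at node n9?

1. n1.live = false  [terminal]
2. n2.fin = -1  [-1]
3. n2.hot = -3  [-3]
4. n2.env = "zn"  ["zn"]
5. n3.live = true  [terminal]
6. n4.lim = 25  [25]
7. n5.tag = "vy"  ["vy"]
8. n5.idx = 7  [7]
9. n6.fin = -4  [terminal]
10. n7.fin = 5  [b.fin + D.idx + 2]
11. n7.hot = 15  [b.fin + D.idx + 12]
12. n7.env = "vyn"  [D.tag ++ "n"]
13. n8.fin = 20  [terminal]
14. n7.val = true  [b.fin > 19]
15. n5.fin = 24  [D.idx + b.fin + 21]
16. n9.cnt = 11  [D.fin + C.lim - 38]
17. n10.fin = 13  [13]
18. n11.live = false  [terminal]
19. n12.live = true  [terminal]
20. n13.fin = false  [terminal]
21. n10.off = true  [A.fin > 12]
22. n10.live = "zx"  ["zx"]
23. n9.off = false  [E.cnt > 11]
24. n9.env = 2  [E.cnt * -1 + 13]
25. n14.key = true  [terminal]
26. n4.mk = 18  [C.lim * -2 + 68]
27. n4.env = "yp"  ["yp"]
28. n4.fin = false  [D.fin > 24]
29. n15.lim = 9  [B.hot + 12]
30. n16.fin = -9  [terminal]
31. n17.fin = false  [terminal]
32. n18.lim = -1  [C₀.lim * 2 - 19]
33. n19.fin = 8  [C.lim * -1 + 7]
34. n19.hot = 6  [6]
35. n19.env = "wy"  ["wy"]
36. n20.key = true  [terminal]
37. n21.fin = 29  [terminal]
38. n19.val = true  [B.fin > 7]
39. n22.fin = 8  [C.lim * 3 + 11]
40. n22.hot = 9  [C.lim * -1 + 8]
41. n22.env = "rk"  ["rk"]
42. n23.live = true  [terminal]
43. n24.key = true  [terminal]
44. n25.live = true  [terminal]
45. n22.val = false  [d₁.live == false]
46. n18.mk = 6  [C.lim + 7]
47. n18.env = "xk"  ["xk"]
48. n18.fin = false  [B₁.val == true]
49. n15.mk = 28  [C₀.lim + b.fin + 28]
50. n15.env = "y"  [if a.fin then C₁.env else "y"]
51. n15.fin = true  [C₀.lim > 8]
52. n2.val = false  [B.hot > -3]
53. n0.lab = false  [B.val and d.live]
54. n0.pre = false  [d.live == true]
55. n0.depth = -1  [-1]

2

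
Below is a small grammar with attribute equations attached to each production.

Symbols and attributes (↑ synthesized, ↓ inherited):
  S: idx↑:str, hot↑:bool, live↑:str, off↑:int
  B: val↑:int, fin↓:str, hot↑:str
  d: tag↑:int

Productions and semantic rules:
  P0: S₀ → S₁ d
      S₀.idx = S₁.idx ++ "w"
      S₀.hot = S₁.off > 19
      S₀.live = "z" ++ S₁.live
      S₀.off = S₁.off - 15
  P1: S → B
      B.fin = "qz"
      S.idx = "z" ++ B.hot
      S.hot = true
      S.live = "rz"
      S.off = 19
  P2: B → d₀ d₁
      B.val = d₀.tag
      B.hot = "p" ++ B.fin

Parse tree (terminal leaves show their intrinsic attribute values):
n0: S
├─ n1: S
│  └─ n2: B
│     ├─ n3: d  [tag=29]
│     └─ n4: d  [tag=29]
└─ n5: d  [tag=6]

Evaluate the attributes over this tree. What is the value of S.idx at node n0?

1. n2.fin = "qz"  ["qz"]
2. n3.tag = 29  [terminal]
3. n4.tag = 29  [terminal]
4. n2.val = 29  [d₀.tag]
5. n2.hot = "pqz"  ["p" ++ B.fin]
6. n1.idx = "zpqz"  ["z" ++ B.hot]
7. n1.hot = true  [true]
8. n1.live = "rz"  ["rz"]
9. n1.off = 19  [19]
10. n5.tag = 6  [terminal]
11. n0.idx = "zpqzw"  [S₁.idx ++ "w"]
12. n0.hot = false  [S₁.off > 19]
13. n0.live = "zrz"  ["z" ++ S₁.live]
14. n0.off = 4  [S₁.off - 15]

"zpqzw"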